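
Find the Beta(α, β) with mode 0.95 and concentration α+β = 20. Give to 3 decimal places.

α = 18.100, β = 1.900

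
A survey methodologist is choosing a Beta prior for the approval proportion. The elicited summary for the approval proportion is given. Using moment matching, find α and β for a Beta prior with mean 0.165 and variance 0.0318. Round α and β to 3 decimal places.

α = 0.550, β = 2.783

By moment matching, α+β = μ(1−μ)/σ² − 1 = (0.165·0.835)/0.0318 − 1 = 4.3325 − 1 = 3.3325.
Since α/(α+β) = μ, α = 0.165·3.3325 = 0.550 and β = 0.835·3.3325 = 2.783.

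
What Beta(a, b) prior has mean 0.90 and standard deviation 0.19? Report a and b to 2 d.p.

a = 1.34, b = 0.15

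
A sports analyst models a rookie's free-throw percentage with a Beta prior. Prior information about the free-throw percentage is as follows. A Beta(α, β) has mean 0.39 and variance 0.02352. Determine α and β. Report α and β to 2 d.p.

α = 3.55, β = 5.56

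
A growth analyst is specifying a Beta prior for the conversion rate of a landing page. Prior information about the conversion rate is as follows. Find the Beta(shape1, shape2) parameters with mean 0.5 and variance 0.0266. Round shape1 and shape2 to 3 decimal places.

Let s = shape1+shape2. The Beta variance is μ(1−μ)/(s+1).
So s+1 = μ(1−μ)/σ² = (0.5×0.5)/0.0266 = 0.25/0.0266 = 9.3985, giving s = 8.3985.
Then shape1 = μs = 0.5×8.3985 = 4.199 and shape2 = (1−μ)s = 0.5×8.3985 = 4.199.

shape1 = 4.199, shape2 = 4.199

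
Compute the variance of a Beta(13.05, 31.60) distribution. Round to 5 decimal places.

α+β = 44.65 and αβ = 412.3800, so Var = αβ/[(α+β)²(α+β+1)] = 412.3800/91008.867125 = 0.00453.

0.00453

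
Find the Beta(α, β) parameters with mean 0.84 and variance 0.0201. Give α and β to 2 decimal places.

α = 4.78, β = 0.91

Write ν = α+β; then α = μν and Var = μ(1−μ)/(ν+1).
ν = μ(1−μ)/Var − 1 = 0.1344/0.0201 − 1 = 5.6866.
α = 0.84·5.6866 = 4.78, β = 0.16·5.6866 = 0.91.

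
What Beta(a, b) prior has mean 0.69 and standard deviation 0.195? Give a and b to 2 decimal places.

a = 3.19, b = 1.43

First σ² = 0.038025. Setting a = μn, b = (1−μ)n with n = a+b,
μ(1−μ)/(n+1) = 0.038025 ⇒ n+1 = 0.2139/0.038025 = 5.6252 ⇒ n = 4.6252.
Hence a = 0.69×4.6252 = 3.19, b = 0.31×4.6252 = 1.43.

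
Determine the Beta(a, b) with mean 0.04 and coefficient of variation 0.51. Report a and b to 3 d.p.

σ = CV·μ = 0.51×0.04 = 0.02040, so σ² = 0.000416.
s+1 = μ(1−μ)/σ² = 0.0384/0.000416 = 92.2722, so s = a+b = 91.2722.
a = μs = 3.651, b = (1−μ)s = 87.621.

a = 3.651, b = 87.621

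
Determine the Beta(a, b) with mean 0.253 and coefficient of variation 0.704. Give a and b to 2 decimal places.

a = 1.25, b = 3.70

Var = (CV·μ)² = (0.704×0.253)² = 0.031724.
a+b = μ(1−μ)/Var − 1 = 0.188991/0.031724 − 1 = 4.9574.
Thus a = 0.253·4.9574 = 1.25 and b = 0.747·4.9574 = 3.70.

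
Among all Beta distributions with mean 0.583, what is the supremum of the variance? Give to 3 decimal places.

0.243

Var = μ(1−μ)/(α+β+1), which approaches μ(1−μ) as α+β → 0.
So the supremum is μ(1−μ) = 0.583×0.417 = 0.243.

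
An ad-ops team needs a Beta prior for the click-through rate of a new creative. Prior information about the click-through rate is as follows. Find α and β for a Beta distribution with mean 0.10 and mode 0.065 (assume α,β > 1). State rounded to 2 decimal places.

With s = α+β: μ = α/s and mode = (α−1)/(s−2). Eliminating α = μs,
μs − 1 = m(s−2) ⇒ s(μ−m) = 1−2m ⇒ s = 0.870/0.035 = 24.8571.
So α = μs = 2.49, β = (1−μ)s = 22.37.

α = 2.49, β = 22.37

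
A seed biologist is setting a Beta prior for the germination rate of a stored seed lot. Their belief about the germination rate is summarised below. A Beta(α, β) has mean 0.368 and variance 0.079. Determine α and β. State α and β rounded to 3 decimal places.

α = 0.715, β = 1.229

By moment matching, α+β = μ(1−μ)/σ² − 1 = (0.368·0.632)/0.079 − 1 = 2.9440 − 1 = 1.9440.
Since α/(α+β) = μ, α = 0.368·1.9440 = 0.715 and β = 0.632·1.9440 = 1.229.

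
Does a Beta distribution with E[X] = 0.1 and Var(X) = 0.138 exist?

No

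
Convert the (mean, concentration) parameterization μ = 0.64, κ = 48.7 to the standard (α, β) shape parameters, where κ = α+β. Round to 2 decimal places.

α = 31.17, β = 17.53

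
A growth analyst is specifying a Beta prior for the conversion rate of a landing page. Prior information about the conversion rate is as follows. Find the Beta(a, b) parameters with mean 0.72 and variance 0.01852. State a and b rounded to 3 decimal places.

a = 7.118, b = 2.768

By moment matching, a+b = μ(1−μ)/σ² − 1 = (0.72·0.28)/0.01852 − 1 = 10.8855 − 1 = 9.8855.
Since a/(a+b) = μ, a = 0.72·9.8855 = 7.118 and b = 0.28·9.8855 = 2.768.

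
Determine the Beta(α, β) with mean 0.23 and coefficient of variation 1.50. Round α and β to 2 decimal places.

α = 0.11, β = 0.38

σ = CV·μ = 1.50×0.23 = 0.34500, so σ² = 0.119025.
s+1 = μ(1−μ)/σ² = 0.1771/0.119025 = 1.4879, so s = α+β = 0.4879.
α = μs = 0.11, β = (1−μ)s = 0.38.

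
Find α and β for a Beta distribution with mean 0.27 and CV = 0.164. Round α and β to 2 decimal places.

α = 26.87, β = 72.65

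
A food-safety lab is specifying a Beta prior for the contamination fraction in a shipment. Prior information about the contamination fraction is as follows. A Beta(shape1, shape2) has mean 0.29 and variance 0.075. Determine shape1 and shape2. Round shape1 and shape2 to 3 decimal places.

shape1 = 0.506, shape2 = 1.239

Let s = shape1+shape2. The Beta variance is μ(1−μ)/(s+1).
So s+1 = μ(1−μ)/σ² = (0.29×0.71)/0.075 = 0.2059/0.075 = 2.7453, giving s = 1.7453.
Then shape1 = μs = 0.29×1.7453 = 0.506 and shape2 = (1−μ)s = 0.71×1.7453 = 1.239.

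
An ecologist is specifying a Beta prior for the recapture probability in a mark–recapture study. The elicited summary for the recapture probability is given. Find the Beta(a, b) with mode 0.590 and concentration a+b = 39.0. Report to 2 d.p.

a = 22.83, b = 16.17

Mode = (a−1)/(κ−2) with κ = a+b, so a−1 = 0.590·37.0 = 21.83.
a = 22.83; b = κ − a = 16.17.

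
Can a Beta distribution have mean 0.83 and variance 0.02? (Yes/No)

Yes

For any Beta, Var(X) < E[X]·(1−E[X]).
Here μ(1−μ) = 0.83×0.17 = 0.1411, and 0.02 < 0.1411.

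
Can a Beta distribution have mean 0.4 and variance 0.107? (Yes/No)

Yes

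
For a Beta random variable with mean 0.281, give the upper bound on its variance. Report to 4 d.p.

0.2020

For fixed mean μ the Beta variance is μ(1−μ)/(α+β+1), increasing as α+β decreases.
Its least upper bound (not attained) is μ(1−μ) = 0.281·0.719 = 0.2020.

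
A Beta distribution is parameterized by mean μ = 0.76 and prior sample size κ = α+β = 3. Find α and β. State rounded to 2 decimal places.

α = 2.28, β = 0.72

Split κ in proportion μ : (1−μ): α = 0.76·3 = 2.28, β = 3 − 2.28 = 0.72.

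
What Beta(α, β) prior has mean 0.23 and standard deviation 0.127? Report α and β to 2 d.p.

α = 2.30, β = 7.68

Variance = 0.127² = 0.016129. The moment-matching identity α+β = μ(1−μ)/Var − 1 gives
α+β = 0.1771/0.016129 − 1 = 9.9802, so α = μ·9.9802 = 2.30 and β = (1−μ)·9.9802 = 7.68.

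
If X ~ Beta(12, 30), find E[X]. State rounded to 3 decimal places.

0.286

E[X] = α/(α+β) = 12/42 = 0.286.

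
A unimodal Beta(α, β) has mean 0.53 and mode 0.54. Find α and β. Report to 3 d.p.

With s = α+β: μ = α/s and mode = (α−1)/(s−2). Eliminating α = μs,
μs − 1 = m(s−2) ⇒ s(μ−m) = 1−2m ⇒ s = -0.08/-0.01 = 8.0000.
So α = μs = 4.240, β = (1−μ)s = 3.760.

α = 4.240, β = 3.760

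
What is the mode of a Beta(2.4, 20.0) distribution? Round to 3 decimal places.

With α,β > 1, mode = (α−1)/(α+β−2) = 1.4/20.4 = 0.069.

0.069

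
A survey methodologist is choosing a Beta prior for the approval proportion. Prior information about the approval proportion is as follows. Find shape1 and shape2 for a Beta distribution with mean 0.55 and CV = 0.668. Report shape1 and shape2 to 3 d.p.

shape1 = 0.458, shape2 = 0.375

Var = (CV·μ)² = (0.668×0.55)² = 0.134983.
shape1+shape2 = μ(1−μ)/Var − 1 = 0.2475/0.134983 − 1 = 0.8336.
Thus shape1 = 0.55·0.8336 = 0.458 and shape2 = 0.45·0.8336 = 0.375.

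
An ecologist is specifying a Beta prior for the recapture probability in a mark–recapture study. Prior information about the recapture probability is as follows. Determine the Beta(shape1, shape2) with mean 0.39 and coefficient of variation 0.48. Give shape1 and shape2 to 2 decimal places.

shape1 = 2.26, shape2 = 3.53

Var = (CV·μ)² = (0.48×0.39)² = 0.035044.
shape1+shape2 = μ(1−μ)/Var − 1 = 0.2379/0.035044 − 1 = 5.7886.
Thus shape1 = 0.39·5.7886 = 2.26 and shape2 = 0.61·5.7886 = 3.53.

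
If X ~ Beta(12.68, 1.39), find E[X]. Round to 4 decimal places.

E[X] = α/(α+β) = 12.68/14.07 = 0.9012.

0.9012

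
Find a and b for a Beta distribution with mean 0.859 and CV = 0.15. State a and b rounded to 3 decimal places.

a = 5.408, b = 0.888

Var = (CV·μ)² = (0.15×0.859)² = 0.016602.
a+b = μ(1−μ)/Var − 1 = 0.121119/0.016602 − 1 = 6.2953.
Thus a = 0.859·6.2953 = 5.408 and b = 0.141·6.2953 = 0.888.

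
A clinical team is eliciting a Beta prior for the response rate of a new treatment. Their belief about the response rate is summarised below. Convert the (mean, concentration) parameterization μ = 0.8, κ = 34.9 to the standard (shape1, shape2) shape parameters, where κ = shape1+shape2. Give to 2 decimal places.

Split κ in proportion μ : (1−μ): shape1 = 0.8·34.9 = 27.92, shape2 = 34.9 − 27.92 = 6.98.

shape1 = 27.92, shape2 = 6.98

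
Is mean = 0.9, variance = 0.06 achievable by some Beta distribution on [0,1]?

Yes

For any Beta, Var(X) < E[X]·(1−E[X]).
Here μ(1−μ) = 0.9×0.1 = 0.09, and 0.06 < 0.09.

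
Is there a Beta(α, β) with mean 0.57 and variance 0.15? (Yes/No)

Yes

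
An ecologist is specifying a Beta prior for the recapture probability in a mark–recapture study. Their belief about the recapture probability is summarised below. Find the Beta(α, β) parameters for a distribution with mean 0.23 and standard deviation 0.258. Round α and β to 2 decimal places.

σ² = 0.258² = 0.066564.
With s = α+β, Var = μ(1−μ)/(s+1), so s+1 = (0.23×0.77)/0.066564 = 2.6606 and s = 1.6606.
α = μs = 0.38, β = (1−μ)s = 1.28.

α = 0.38, β = 1.28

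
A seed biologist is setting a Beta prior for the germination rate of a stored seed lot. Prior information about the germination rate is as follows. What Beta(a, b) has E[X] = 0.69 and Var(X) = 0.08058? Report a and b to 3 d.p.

Write ν = a+b; then a = μν and Var = μ(1−μ)/(ν+1).
ν = μ(1−μ)/Var − 1 = 0.2139/0.08058 − 1 = 1.6545.
a = 0.69·1.6545 = 1.142, b = 0.31·1.6545 = 0.513.

a = 1.142, b = 0.513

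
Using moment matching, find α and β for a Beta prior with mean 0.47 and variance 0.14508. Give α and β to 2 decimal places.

Let s = α+β. The Beta variance is μ(1−μ)/(s+1).
So s+1 = μ(1−μ)/σ² = (0.47×0.53)/0.14508 = 0.2491/0.14508 = 1.7170, giving s = 0.7170.
Then α = μs = 0.47×0.7170 = 0.34 and β = (1−μ)s = 0.53×0.7170 = 0.38.

α = 0.34, β = 0.38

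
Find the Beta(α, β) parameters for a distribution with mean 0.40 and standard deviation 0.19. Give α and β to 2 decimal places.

α = 2.26, β = 3.39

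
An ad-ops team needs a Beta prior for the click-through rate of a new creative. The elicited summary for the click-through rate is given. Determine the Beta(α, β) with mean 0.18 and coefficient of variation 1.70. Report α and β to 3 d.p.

α = 0.104, β = 0.473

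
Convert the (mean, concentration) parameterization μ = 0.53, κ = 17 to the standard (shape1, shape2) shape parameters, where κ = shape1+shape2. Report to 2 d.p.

shape1 = 9.01, shape2 = 7.99

Split κ in proportion μ : (1−μ): shape1 = 0.53·17 = 9.01, shape2 = 17 − 9.01 = 7.99.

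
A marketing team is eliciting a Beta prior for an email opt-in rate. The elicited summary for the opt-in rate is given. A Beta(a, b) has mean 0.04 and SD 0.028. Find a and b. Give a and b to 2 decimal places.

a = 1.92, b = 46.06

Variance = 0.028² = 0.000784. The moment-matching identity a+b = μ(1−μ)/Var − 1 gives
a+b = 0.0384/0.000784 − 1 = 47.9796, so a = μ·47.9796 = 1.92 and b = (1−μ)·47.9796 = 46.06.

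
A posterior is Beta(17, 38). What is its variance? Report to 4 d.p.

0.0038

Var = αβ/[(α+β)²(α+β+1)] = (17×38)/(55²×56) = 646/169400 = 0.0038.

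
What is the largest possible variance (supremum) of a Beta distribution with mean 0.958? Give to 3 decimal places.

0.040

Var = μ(1−μ)/(α+β+1), which approaches μ(1−μ) as α+β → 0.
So the supremum is μ(1−μ) = 0.958×0.042 = 0.040.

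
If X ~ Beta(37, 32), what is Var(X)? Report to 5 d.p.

0.00355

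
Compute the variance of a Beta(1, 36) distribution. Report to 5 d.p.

0.00069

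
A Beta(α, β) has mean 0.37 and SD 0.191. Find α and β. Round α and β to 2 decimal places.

α = 1.99, β = 3.40

Variance = 0.191² = 0.036481. The moment-matching identity α+β = μ(1−μ)/Var − 1 gives
α+β = 0.2331/0.036481 − 1 = 5.3896, so α = μ·5.3896 = 1.99 and β = (1−μ)·5.3896 = 3.40.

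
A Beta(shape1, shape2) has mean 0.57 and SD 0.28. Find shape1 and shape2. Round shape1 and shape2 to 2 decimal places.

shape1 = 1.21, shape2 = 0.91

First σ² = 0.0784. Setting shape1 = μn, shape2 = (1−μ)n with n = shape1+shape2,
μ(1−μ)/(n+1) = 0.0784 ⇒ n+1 = 0.2451/0.0784 = 3.1263 ⇒ n = 2.1263.
Hence shape1 = 0.57×2.1263 = 1.21, shape2 = 0.43×2.1263 = 0.91.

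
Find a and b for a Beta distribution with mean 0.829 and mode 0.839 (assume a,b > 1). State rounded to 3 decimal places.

a = 56.206, b = 11.594

With s = a+b: μ = a/s and mode = (a−1)/(s−2). Eliminating a = μs,
μs − 1 = m(s−2) ⇒ s(μ−m) = 1−2m ⇒ s = -0.678/-0.010 = 67.8000.
So a = μs = 56.206, b = (1−μ)s = 11.594.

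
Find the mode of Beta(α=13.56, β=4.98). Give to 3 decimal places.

With α,β > 1, mode = (α−1)/(α+β−2) = 12.56/16.54 = 0.759.

0.759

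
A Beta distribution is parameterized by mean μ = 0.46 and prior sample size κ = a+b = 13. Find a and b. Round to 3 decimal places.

Split κ in proportion μ : (1−μ): a = 0.46·13 = 5.980, b = 13 − 5.980 = 7.020.

a = 5.980, b = 7.020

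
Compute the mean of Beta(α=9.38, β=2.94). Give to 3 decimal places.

The Beta mean is α/(α+β) = 9.38/(9.38+2.94) = 0.761.

0.761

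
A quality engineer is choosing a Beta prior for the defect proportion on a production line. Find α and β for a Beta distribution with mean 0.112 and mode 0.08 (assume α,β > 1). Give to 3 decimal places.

Let s = α+β. Mean gives α = μs = 0.112s; mode gives (α−1)/(s−2) = 0.08.
Substituting: 0.112s − 1 = 0.08(s−2) = 0.08s − 0.16, so 0.032s = 0.84 and s = 26.2500.
Then α = 0.112×26.2500 = 2.940 and β = s−α = 23.310.

α = 2.940, β = 23.310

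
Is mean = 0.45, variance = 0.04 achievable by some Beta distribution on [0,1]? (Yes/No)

A Beta with mean μ has variance μ(1−μ)/(α+β+1) < μ(1−μ).
Here μ(1−μ) = 0.45×0.55 = 0.2475, and 0.04 < 0.2475.

Yes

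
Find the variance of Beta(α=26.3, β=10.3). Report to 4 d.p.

Var = αβ/[(α+β)²(α+β+1)] = (26.3×10.3)/(36.6²×37.6) = 270.89/50367.456 = 0.0054.

0.0054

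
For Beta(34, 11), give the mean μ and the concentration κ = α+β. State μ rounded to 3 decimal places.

μ = 0.756, κ = 45

κ = α+β = 34+11 = 45; μ = α/κ = 34/45 = 0.756.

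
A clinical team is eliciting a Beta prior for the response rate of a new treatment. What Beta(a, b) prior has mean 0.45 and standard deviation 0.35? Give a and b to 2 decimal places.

Variance = 0.35² = 0.1225. The moment-matching identity a+b = μ(1−μ)/Var − 1 gives
a+b = 0.2475/0.1225 − 1 = 1.0204, so a = μ·1.0204 = 0.46 and b = (1−μ)·1.0204 = 0.56.

a = 0.46, b = 0.56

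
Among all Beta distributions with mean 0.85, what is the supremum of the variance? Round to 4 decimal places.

For fixed mean μ the Beta variance is μ(1−μ)/(α+β+1), increasing as α+β decreases.
Its least upper bound (not attained) is μ(1−μ) = 0.85·0.15 = 0.1275.

0.1275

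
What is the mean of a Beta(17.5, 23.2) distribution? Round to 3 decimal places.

0.430

The Beta mean is α/(α+β) = 17.5/(17.5+23.2) = 0.430.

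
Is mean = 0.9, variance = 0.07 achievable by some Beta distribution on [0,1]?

Yes

For any Beta, Var(X) < E[X]·(1−E[X]).
Here μ(1−μ) = 0.9×0.1 = 0.09, and 0.07 < 0.09.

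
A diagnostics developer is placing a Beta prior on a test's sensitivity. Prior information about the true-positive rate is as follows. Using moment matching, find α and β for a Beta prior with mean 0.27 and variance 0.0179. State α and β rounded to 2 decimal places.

Let s = α+β. The Beta variance is μ(1−μ)/(s+1).
So s+1 = μ(1−μ)/σ² = (0.27×0.73)/0.0179 = 0.1971/0.0179 = 11.0112, giving s = 10.0112.
Then α = μs = 0.27×10.0112 = 2.70 and β = (1−μ)s = 0.73×10.0112 = 7.31.

α = 2.70, β = 7.31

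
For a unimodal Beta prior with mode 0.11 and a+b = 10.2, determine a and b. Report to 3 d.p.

a = 1.902, b = 8.298

For a,b>1 the mode is (a−1)/(a+b−2), so a = mode·(κ−2)+1 = 0.11×8.2+1 = 1.902.
And b = (1−mode)·(κ−2)+1 = 0.89×8.2+1 = 8.298.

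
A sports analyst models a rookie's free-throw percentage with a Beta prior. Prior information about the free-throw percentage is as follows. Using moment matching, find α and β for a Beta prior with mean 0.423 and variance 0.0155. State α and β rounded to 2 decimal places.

α = 6.24, β = 8.51

By moment matching, α+β = μ(1−μ)/σ² − 1 = (0.423·0.577)/0.0155 − 1 = 15.7465 − 1 = 14.7465.
Since α/(α+β) = μ, α = 0.423·14.7465 = 6.24 and β = 0.577·14.7465 = 8.51.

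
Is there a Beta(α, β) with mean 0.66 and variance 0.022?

For any Beta, Var(X) < E[X]·(1−E[X]).
Here μ(1−μ) = 0.66×0.34 = 0.2244, and 0.022 < 0.2244.

Yes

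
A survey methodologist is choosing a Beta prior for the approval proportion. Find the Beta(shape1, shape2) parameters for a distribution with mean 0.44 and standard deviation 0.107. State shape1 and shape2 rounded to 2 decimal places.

shape1 = 9.03, shape2 = 11.49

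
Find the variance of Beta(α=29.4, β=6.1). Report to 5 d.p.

0.00390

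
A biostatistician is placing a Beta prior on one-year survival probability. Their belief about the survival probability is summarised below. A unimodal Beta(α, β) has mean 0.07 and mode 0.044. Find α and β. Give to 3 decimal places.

With s = α+β: μ = α/s and mode = (α−1)/(s−2). Eliminating α = μs,
μs − 1 = m(s−2) ⇒ s(μ−m) = 1−2m ⇒ s = 0.912/0.026 = 35.0769.
So α = μs = 2.455, β = (1−μ)s = 32.622.

α = 2.455, β = 32.622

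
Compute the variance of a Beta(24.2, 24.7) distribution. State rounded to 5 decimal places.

Var = αβ/[(α+β)²(α+β+1)] = (24.2×24.7)/(48.9²×49.9) = 597.74/119321.379 = 0.00501.

0.00501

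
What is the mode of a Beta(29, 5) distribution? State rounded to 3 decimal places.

The density x^(α−1)(1−x)^(β−1) is maximised at (α−1)/(α+β−2) = 28/32 = 0.875.

0.875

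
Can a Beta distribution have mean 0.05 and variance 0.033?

For any Beta, Var(X) < E[X]·(1−E[X]).
Here μ(1−μ) = 0.05×0.95 = 0.0475, and 0.033 < 0.0475.

Yes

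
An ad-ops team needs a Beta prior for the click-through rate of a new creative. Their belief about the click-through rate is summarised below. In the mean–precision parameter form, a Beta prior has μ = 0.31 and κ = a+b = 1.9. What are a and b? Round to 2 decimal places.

a = 0.59, b = 1.31

Split κ in proportion μ : (1−μ): a = 0.31·1.9 = 0.59, b = 1.9 − 0.59 = 1.31.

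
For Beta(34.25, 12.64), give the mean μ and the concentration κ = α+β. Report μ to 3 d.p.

μ = 0.730, κ = 46.89

κ = α+β = 34.25+12.64 = 46.89; μ = α/κ = 34.25/46.89 = 0.730.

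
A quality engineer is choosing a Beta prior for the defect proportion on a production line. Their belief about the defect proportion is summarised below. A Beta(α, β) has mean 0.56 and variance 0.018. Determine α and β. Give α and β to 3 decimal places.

α = 7.106, β = 5.583

Write ν = α+β; then α = μν and Var = μ(1−μ)/(ν+1).
ν = μ(1−μ)/Var − 1 = 0.2464/0.018 − 1 = 12.6889.
α = 0.56·12.6889 = 7.106, β = 0.44·12.6889 = 5.583.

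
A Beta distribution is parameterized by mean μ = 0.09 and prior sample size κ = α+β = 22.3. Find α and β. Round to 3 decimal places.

α = 2.007, β = 20.293

Split κ in proportion μ : (1−μ): α = 0.09·22.3 = 2.007, β = 22.3 − 2.007 = 20.293.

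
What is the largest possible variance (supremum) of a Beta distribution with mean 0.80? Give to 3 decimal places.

Var = μ(1−μ)/(α+β+1), which approaches μ(1−μ) as α+β → 0.
So the supremum is μ(1−μ) = 0.80×0.20 = 0.160.

0.160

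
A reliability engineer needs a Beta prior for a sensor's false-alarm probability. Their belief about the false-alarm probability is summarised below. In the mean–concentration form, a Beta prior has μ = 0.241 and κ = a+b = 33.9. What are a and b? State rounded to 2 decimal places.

a = 8.17, b = 25.73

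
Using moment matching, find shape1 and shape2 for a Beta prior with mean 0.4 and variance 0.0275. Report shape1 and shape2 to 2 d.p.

By moment matching, shape1+shape2 = μ(1−μ)/σ² − 1 = (0.4·0.6)/0.0275 − 1 = 8.7273 − 1 = 7.7273.
Since shape1/(shape1+shape2) = μ, shape1 = 0.4·7.7273 = 3.09 and shape2 = 0.6·7.7273 = 4.64.

shape1 = 3.09, shape2 = 4.64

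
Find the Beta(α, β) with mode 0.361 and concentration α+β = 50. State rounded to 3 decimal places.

Since the density peak of Beta(α,β) is at (α−1)/(α+β−2),
α = 1 + 0.361(50−2) = 18.328 and β = 50 − 18.328 = 31.672.

α = 18.328, β = 31.672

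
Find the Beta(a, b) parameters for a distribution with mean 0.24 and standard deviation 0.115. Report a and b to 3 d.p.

Variance = 0.115² = 0.013225. The moment-matching identity a+b = μ(1−μ)/Var − 1 gives
a+b = 0.1824/0.013225 − 1 = 12.7921, so a = μ·12.7921 = 3.070 and b = (1−μ)·12.7921 = 9.722.

a = 3.070, b = 9.722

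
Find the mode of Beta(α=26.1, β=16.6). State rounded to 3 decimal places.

The density x^(α−1)(1−x)^(β−1) is maximised at (α−1)/(α+β−2) = 25.1/40.7 = 0.617.

0.617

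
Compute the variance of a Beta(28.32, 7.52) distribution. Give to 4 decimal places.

0.0045

α+β = 35.84 and αβ = 212.9664, so Var = αβ/[(α+β)²(α+β+1)] = 212.9664/47321.186304 = 0.0045.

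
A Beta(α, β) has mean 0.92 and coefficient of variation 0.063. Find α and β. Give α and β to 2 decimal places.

α = 19.24, β = 1.67

Var = (CV·μ)² = (0.063×0.92)² = 0.003359.
α+β = μ(1−μ)/Var − 1 = 0.0736/0.003359 − 1 = 20.9089.
Thus α = 0.92·20.9089 = 19.24 and β = 0.08·20.9089 = 1.67.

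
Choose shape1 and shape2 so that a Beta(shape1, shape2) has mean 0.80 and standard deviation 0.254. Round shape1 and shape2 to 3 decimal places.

Variance = 0.254² = 0.064516. The moment-matching identity shape1+shape2 = μ(1−μ)/Var − 1 gives
shape1+shape2 = 0.1600/0.064516 − 1 = 1.4800, so shape1 = μ·1.4800 = 1.184 and shape2 = (1−μ)·1.4800 = 0.296.

shape1 = 1.184, shape2 = 0.296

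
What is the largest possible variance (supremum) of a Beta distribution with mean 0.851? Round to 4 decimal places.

0.1268

Var = μ(1−μ)/(α+β+1), which approaches μ(1−μ) as α+β → 0.
So the supremum is μ(1−μ) = 0.851×0.149 = 0.1268.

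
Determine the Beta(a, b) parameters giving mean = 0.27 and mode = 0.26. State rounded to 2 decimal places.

Let s = a+b. Mean gives a = μs = 0.27s; mode gives (a−1)/(s−2) = 0.26.
Substituting: 0.27s − 1 = 0.26(s−2) = 0.26s − 0.52, so 0.01s = 0.48 and s = 48.0000.
Then a = 0.27×48.0000 = 12.96 and b = s−a = 35.04.

a = 12.96, b = 35.04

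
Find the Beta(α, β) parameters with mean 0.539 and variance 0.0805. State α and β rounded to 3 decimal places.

By moment matching, α+β = μ(1−μ)/σ² − 1 = (0.539·0.461)/0.0805 − 1 = 3.0867 − 1 = 2.0867.
Since α/(α+β) = μ, α = 0.539·2.0867 = 1.125 and β = 0.461·2.0867 = 0.962.

α = 1.125, β = 0.962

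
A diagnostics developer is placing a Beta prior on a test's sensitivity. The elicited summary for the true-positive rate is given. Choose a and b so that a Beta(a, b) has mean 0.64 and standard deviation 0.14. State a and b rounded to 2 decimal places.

a = 6.88, b = 3.87

Variance = 0.14² = 0.0196. The moment-matching identity a+b = μ(1−μ)/Var − 1 gives
a+b = 0.2304/0.0196 − 1 = 10.7551, so a = μ·10.7551 = 6.88 and b = (1−μ)·10.7551 = 3.87.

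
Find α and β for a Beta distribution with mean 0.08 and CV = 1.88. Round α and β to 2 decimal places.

σ = CV·μ = 1.88×0.08 = 0.15040, so σ² = 0.022620.
s+1 = μ(1−μ)/σ² = 0.0736/0.022620 = 3.2537, so s = α+β = 2.2537.
α = μs = 0.18, β = (1−μ)s = 2.07.

α = 0.18, β = 2.07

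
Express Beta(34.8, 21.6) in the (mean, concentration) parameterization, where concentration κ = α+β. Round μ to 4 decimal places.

κ = α+β = 34.8+21.6 = 56.4; μ = α/κ = 34.8/56.4 = 0.6170.

μ = 0.6170, κ = 56.4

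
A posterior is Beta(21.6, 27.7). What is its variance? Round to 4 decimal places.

α+β = 49.3 and αβ = 598.32, so Var = αβ/[(α+β)²(α+β+1)] = 598.32/122253.647 = 0.0049.

0.0049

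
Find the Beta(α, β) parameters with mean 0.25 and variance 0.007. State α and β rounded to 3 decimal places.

Let s = α+β. The Beta variance is μ(1−μ)/(s+1).
So s+1 = μ(1−μ)/σ² = (0.25×0.75)/0.007 = 0.1875/0.007 = 26.7857, giving s = 25.7857.
Then α = μs = 0.25×25.7857 = 6.446 and β = (1−μ)s = 0.75×25.7857 = 19.339.

α = 6.446, β = 19.339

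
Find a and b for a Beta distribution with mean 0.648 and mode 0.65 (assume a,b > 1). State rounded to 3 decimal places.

Let s = a+b. Mean gives a = μs = 0.648s; mode gives (a−1)/(s−2) = 0.65.
Substituting: 0.648s − 1 = 0.65(s−2) = 0.65s − 1.30, so -0.002s = -0.30 and s = 150.0000.
Then a = 0.648×150.0000 = 97.200 and b = s−a = 52.800.

a = 97.200, b = 52.800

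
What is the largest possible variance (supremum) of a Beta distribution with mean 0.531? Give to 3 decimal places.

0.249

For fixed mean μ the Beta variance is μ(1−μ)/(α+β+1), increasing as α+β decreases.
Its least upper bound (not attained) is μ(1−μ) = 0.531·0.469 = 0.249.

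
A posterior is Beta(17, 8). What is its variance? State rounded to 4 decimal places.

μ = 17/25 = 0.680000; Var = μ(1−μ)/(α+β+1) = 0.2176000/26 = 0.0084.

0.0084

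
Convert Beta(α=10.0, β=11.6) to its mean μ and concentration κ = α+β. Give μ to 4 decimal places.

μ = 0.4630, κ = 21.6

κ = α+β = 10.0+11.6 = 21.6; μ = α/κ = 10.0/21.6 = 0.4630.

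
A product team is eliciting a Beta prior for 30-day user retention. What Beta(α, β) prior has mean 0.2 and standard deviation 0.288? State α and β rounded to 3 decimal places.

First σ² = 0.082944. Setting α = μn, β = (1−μ)n with n = α+β,
μ(1−μ)/(n+1) = 0.082944 ⇒ n+1 = 0.16/0.082944 = 1.9290 ⇒ n = 0.9290.
Hence α = 0.2×0.9290 = 0.186, β = 0.8×0.9290 = 0.743.

α = 0.186, β = 0.743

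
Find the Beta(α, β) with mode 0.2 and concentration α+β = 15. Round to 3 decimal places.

α = 3.600, β = 11.400

Mode = (α−1)/(κ−2) with κ = α+β, so α−1 = 0.2·13 = 2.600.
α = 3.600; β = κ − α = 11.400.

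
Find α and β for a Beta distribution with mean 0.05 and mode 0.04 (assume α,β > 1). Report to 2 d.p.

α = 4.60, β = 87.40

Let s = α+β. Mean gives α = μs = 0.05s; mode gives (α−1)/(s−2) = 0.04.
Substituting: 0.05s − 1 = 0.04(s−2) = 0.04s − 0.08, so 0.01s = 0.92 and s = 92.0000.
Then α = 0.05×92.0000 = 4.60 and β = s−α = 87.40.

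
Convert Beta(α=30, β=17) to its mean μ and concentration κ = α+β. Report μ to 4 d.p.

μ = 0.6383, κ = 47

κ = α+β = 30+17 = 47; μ = α/κ = 30/47 = 0.6383.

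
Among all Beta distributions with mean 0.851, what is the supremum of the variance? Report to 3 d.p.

Var = μ(1−μ)/(α+β+1), which approaches μ(1−μ) as α+β → 0.
So the supremum is μ(1−μ) = 0.851×0.149 = 0.127.

0.127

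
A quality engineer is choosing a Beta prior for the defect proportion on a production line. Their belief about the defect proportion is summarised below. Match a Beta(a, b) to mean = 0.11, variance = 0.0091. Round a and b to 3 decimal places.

Write ν = a+b; then a = μν and Var = μ(1−μ)/(ν+1).
ν = μ(1−μ)/Var − 1 = 0.0979/0.0091 − 1 = 9.7582.
a = 0.11·9.7582 = 1.073, b = 0.89·9.7582 = 8.685.

a = 1.073, b = 8.685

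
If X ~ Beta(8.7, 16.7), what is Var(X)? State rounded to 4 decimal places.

Var = αβ/[(α+β)²(α+β+1)] = (8.7×16.7)/(25.4²×26.4) = 145.29/17032.224 = 0.0085.

0.0085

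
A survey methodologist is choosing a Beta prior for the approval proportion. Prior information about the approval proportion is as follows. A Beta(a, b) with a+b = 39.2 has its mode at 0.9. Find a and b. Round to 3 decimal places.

For a,b>1 the mode is (a−1)/(a+b−2), so a = mode·(κ−2)+1 = 0.9×37.2+1 = 34.480.
And b = (1−mode)·(κ−2)+1 = 0.1×37.2+1 = 4.720.

a = 34.480, b = 4.720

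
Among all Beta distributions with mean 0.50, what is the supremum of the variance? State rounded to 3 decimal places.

Var = μ(1−μ)/(α+β+1), which approaches μ(1−μ) as α+β → 0.
So the supremum is μ(1−μ) = 0.50×0.50 = 0.250.

0.250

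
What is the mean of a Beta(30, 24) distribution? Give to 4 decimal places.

E[X] = α/(α+β) = 30/54 = 0.5556.

0.5556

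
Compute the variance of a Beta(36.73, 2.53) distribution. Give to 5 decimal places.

0.00150

Var = αβ/[(α+β)²(α+β+1)] = (36.73×2.53)/(39.26²×40.26) = 92.9269/62054.654376 = 0.00150.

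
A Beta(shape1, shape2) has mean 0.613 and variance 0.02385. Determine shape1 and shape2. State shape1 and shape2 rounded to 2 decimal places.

Write ν = shape1+shape2; then shape1 = μν and Var = μ(1−μ)/(ν+1).
ν = μ(1−μ)/Var − 1 = 0.237231/0.02385 − 1 = 8.9468.
shape1 = 0.613·8.9468 = 5.48, shape2 = 0.387·8.9468 = 3.46.

shape1 = 5.48, shape2 = 3.46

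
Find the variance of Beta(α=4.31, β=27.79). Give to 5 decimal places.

α+β = 32.10 and αβ = 119.7749, so Var = αβ/[(α+β)²(α+β+1)] = 119.7749/34106.571000 = 0.00351.

0.00351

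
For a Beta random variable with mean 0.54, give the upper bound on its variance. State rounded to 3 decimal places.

0.248

For fixed mean μ the Beta variance is μ(1−μ)/(α+β+1), increasing as α+β decreases.
Its least upper bound (not attained) is μ(1−μ) = 0.54·0.46 = 0.248.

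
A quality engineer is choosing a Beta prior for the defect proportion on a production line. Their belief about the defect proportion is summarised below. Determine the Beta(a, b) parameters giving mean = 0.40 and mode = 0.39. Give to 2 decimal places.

With s = a+b: μ = a/s and mode = (a−1)/(s−2). Eliminating a = μs,
μs − 1 = m(s−2) ⇒ s(μ−m) = 1−2m ⇒ s = 0.22/0.01 = 22.0000.
So a = μs = 8.80, b = (1−μ)s = 13.20.

a = 8.80, b = 13.20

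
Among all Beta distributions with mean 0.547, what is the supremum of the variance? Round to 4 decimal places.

Var = μ(1−μ)/(α+β+1), which approaches μ(1−μ) as α+β → 0.
So the supremum is μ(1−μ) = 0.547×0.453 = 0.2478.

0.2478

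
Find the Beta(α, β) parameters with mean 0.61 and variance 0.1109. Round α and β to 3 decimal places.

Let s = α+β. The Beta variance is μ(1−μ)/(s+1).
So s+1 = μ(1−μ)/σ² = (0.61×0.39)/0.1109 = 0.2379/0.1109 = 2.1452, giving s = 1.1452.
Then α = μs = 0.61×1.1452 = 0.699 and β = (1−μ)s = 0.39×1.1452 = 0.447.

α = 0.699, β = 0.447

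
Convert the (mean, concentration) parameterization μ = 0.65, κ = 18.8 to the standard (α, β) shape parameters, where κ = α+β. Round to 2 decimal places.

α = 12.22, β = 6.58

Split κ in proportion μ : (1−μ): α = 0.65·18.8 = 12.22, β = 18.8 − 12.22 = 6.58.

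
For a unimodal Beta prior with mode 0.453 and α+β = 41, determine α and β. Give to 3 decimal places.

Since the density peak of Beta(α,β) is at (α−1)/(α+β−2),
α = 1 + 0.453(41−2) = 18.667 and β = 41 − 18.667 = 22.333.

α = 18.667, β = 22.333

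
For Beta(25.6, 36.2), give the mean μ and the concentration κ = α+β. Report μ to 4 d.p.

κ = α+β = 25.6+36.2 = 61.8; μ = α/κ = 25.6/61.8 = 0.4142.

μ = 0.4142, κ = 61.8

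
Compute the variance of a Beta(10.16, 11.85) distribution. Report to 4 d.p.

0.0108

Var = αβ/[(α+β)²(α+β+1)] = (10.16×11.85)/(22.01²×23.01) = 120.3960/11146.966701 = 0.0108.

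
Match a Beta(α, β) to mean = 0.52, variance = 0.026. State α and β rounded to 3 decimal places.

α = 4.472, β = 4.128

Write ν = α+β; then α = μν and Var = μ(1−μ)/(ν+1).
ν = μ(1−μ)/Var − 1 = 0.2496/0.026 − 1 = 8.6000.
α = 0.52·8.6000 = 4.472, β = 0.48·8.6000 = 4.128.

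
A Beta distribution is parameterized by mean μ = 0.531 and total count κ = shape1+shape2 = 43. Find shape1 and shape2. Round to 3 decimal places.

shape1 = μκ = 0.531×43 = 22.833 and shape2 = (1−μ)κ = 0.469×43 = 20.167.

shape1 = 22.833, shape2 = 20.167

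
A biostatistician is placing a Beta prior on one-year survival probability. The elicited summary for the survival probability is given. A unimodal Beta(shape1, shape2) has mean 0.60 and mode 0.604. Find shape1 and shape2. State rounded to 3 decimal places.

shape1 = 31.200, shape2 = 20.800

With s = shape1+shape2: μ = shape1/s and mode = (shape1−1)/(s−2). Eliminating shape1 = μs,
μs − 1 = m(s−2) ⇒ s(μ−m) = 1−2m ⇒ s = -0.208/-0.004 = 52.0000.
So shape1 = μs = 31.200, shape2 = (1−μ)s = 20.800.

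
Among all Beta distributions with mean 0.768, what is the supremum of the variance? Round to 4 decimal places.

Var = μ(1−μ)/(α+β+1), which approaches μ(1−μ) as α+β → 0.
So the supremum is μ(1−μ) = 0.768×0.232 = 0.1782.

0.1782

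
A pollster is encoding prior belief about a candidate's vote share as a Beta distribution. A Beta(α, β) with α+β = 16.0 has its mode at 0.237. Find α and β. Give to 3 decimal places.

Since the density peak of Beta(α,β) is at (α−1)/(α+β−2),
α = 1 + 0.237(16.0−2) = 4.318 and β = 16.0 − 4.318 = 11.682.

α = 4.318, β = 11.682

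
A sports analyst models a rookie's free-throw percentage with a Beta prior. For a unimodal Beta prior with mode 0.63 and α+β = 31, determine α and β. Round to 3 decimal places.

α = 19.270, β = 11.730

For α,β>1 the mode is (α−1)/(α+β−2), so α = mode·(κ−2)+1 = 0.63×29+1 = 19.270.
And β = (1−mode)·(κ−2)+1 = 0.37×29+1 = 11.730.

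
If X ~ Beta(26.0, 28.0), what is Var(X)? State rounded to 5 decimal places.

μ = 26.0/54.0 = 0.481481; Var = μ(1−μ)/(α+β+1) = 0.2496571/55.0 = 0.00454.

0.00454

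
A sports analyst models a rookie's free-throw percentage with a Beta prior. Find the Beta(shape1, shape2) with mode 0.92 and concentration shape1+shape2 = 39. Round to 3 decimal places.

shape1 = 35.040, shape2 = 3.960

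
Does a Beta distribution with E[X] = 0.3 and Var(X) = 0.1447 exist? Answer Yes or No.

Yes

A Beta with mean μ has variance μ(1−μ)/(α+β+1) < μ(1−μ).
Here μ(1−μ) = 0.3×0.7 = 0.21, and 0.1447 < 0.21.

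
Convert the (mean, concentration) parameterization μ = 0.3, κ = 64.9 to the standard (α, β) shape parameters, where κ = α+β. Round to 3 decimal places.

α = 19.470, β = 45.430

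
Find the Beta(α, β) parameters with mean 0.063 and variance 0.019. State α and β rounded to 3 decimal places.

α = 0.133, β = 1.974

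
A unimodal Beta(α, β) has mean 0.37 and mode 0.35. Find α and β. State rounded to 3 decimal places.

Let s = α+β. Mean gives α = μs = 0.37s; mode gives (α−1)/(s−2) = 0.35.
Substituting: 0.37s − 1 = 0.35(s−2) = 0.35s − 0.70, so 0.02s = 0.30 and s = 15.0000.
Then α = 0.37×15.0000 = 5.550 and β = s−α = 9.450.

α = 5.550, β = 9.450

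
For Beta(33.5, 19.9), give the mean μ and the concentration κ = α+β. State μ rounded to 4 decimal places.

μ = 0.6273, κ = 53.4

κ = α+β = 33.5+19.9 = 53.4; μ = α/κ = 33.5/53.4 = 0.6273.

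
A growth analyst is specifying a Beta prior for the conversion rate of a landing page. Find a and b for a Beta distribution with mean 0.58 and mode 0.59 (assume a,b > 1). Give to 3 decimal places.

a = 10.440, b = 7.560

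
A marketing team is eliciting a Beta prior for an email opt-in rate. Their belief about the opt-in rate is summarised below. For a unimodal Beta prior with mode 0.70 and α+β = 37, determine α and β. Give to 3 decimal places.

α = 25.500, β = 11.500

For α,β>1 the mode is (α−1)/(α+β−2), so α = mode·(κ−2)+1 = 0.70×35+1 = 25.500.
And β = (1−mode)·(κ−2)+1 = 0.30×35+1 = 11.500.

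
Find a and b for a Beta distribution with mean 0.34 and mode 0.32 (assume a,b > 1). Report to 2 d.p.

a = 6.12, b = 11.88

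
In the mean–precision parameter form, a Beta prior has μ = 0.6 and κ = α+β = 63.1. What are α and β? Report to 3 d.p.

α = 37.860, β = 25.240

Split κ in proportion μ : (1−μ): α = 0.6·63.1 = 37.860, β = 63.1 − 37.860 = 25.240.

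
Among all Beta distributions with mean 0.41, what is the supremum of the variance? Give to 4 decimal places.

0.2419

Var = μ(1−μ)/(α+β+1), which approaches μ(1−μ) as α+β → 0.
So the supremum is μ(1−μ) = 0.41×0.59 = 0.2419.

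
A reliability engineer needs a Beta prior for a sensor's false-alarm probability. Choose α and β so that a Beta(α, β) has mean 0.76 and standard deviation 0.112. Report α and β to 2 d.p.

α = 10.29, β = 3.25

Variance = 0.112² = 0.012544. The moment-matching identity α+β = μ(1−μ)/Var − 1 gives
α+β = 0.1824/0.012544 − 1 = 13.5408, so α = μ·13.5408 = 10.29 and β = (1−μ)·13.5408 = 3.25.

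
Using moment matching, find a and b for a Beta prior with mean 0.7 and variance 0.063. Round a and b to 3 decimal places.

a = 1.633, b = 0.700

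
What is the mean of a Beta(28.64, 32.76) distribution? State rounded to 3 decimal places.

0.466

E[X] = α/(α+β) = 28.64/61.40 = 0.466.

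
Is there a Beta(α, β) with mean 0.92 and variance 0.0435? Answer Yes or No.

For any Beta, Var(X) < E[X]·(1−E[X]).
Here μ(1−μ) = 0.92×0.08 = 0.0736, and 0.0435 < 0.0736.

Yes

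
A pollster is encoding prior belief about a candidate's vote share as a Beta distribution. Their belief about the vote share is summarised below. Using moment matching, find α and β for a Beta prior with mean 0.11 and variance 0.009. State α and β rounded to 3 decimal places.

α = 1.087, β = 8.791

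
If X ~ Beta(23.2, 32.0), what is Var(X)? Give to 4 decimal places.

0.0043

α+β = 55.2 and αβ = 742.40, so Var = αβ/[(α+β)²(α+β+1)] = 742.40/171243.648 = 0.0043.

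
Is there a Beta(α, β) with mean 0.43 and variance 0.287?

No

The Beta variance bound is σ² < μ(1−μ).
Here μ(1−μ) = 0.43×0.57 = 0.2451, and 0.287 ≥ 0.2451.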